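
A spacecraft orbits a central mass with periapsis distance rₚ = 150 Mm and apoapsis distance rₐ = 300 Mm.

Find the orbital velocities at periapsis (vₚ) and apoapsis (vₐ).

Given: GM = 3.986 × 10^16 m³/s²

Convert to SI: rₚ = 150 Mm = 1.5e+08 m; rₐ = 300 Mm = 3e+08 m.
Use the vis-viva equation v² = GM(2/r − 1/a) with a = (rₚ + rₐ)/2 = (1.5e+08 + 3e+08)/2 = 2.25e+08 m.
vₚ = √(GM · (2/rₚ − 1/a)) = √(3.986e+16 · (2/1.5e+08 − 1/2.25e+08)) m/s ≈ 1.882e+04 m/s = 18.82 km/s.
vₐ = √(GM · (2/rₐ − 1/a)) = √(3.986e+16 · (2/3e+08 − 1/2.25e+08)) m/s ≈ 9412 m/s = 9.412 km/s.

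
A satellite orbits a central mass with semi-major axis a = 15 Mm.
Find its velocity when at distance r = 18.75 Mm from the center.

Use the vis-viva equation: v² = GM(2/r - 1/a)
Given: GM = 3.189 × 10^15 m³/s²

Convert to SI: a = 15 Mm = 1.5e+07 m; r = 18.75 Mm = 1.875e+07 m.
Vis-viva: v = √(GM · (2/r − 1/a)).
2/r − 1/a = 2/1.875e+07 − 1/1.5e+07 = 4e-08 m⁻¹.
v = √(3.189e+15 · 4e-08) m/s ≈ 1.129e+04 m/s = 11.29 km/s.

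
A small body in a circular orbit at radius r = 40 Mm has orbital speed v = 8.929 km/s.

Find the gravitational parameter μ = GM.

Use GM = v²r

Convert to SI: r = 40 Mm = 4e+07 m; v = 8.929 km/s = 8929 m/s.
For a circular orbit v² = GM/r, so GM = v² · r.
GM = (8929)² · 4e+07 m³/s² ≈ 3.189e+15 m³/s² = 3.189 × 10^15 m³/s².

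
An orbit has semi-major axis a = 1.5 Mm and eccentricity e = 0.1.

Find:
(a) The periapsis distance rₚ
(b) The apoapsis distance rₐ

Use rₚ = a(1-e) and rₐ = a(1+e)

Convert to SI: a = 1.5 Mm = 1.5e+06 m.
(a) rₚ = a(1 − e) = 1.5e+06 · (1 − 0.1) = 1.5e+06 · 0.9 ≈ 1.35e+06 m = 1.35 Mm.
(b) rₐ = a(1 + e) = 1.5e+06 · (1 + 0.1) = 1.5e+06 · 1.1 ≈ 1.65e+06 m = 1.65 Mm.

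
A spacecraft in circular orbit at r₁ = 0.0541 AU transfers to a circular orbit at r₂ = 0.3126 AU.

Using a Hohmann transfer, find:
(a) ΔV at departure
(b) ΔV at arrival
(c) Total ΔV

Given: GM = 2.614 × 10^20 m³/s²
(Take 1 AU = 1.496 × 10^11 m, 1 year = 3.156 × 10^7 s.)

Convert to SI: r₁ = 0.0541 AU = 8.09336e+09 m; r₂ = 0.3126 AU = 4.6765e+10 m.
Transfer semi-major axis: a_t = (r₁ + r₂)/2 = (8.09336e+09 + 4.6765e+10)/2 = 2.74292e+10 m.
Circular speeds: v₁ = √(GM/r₁) = 179717 m/s, v₂ = √(GM/r₂) = 74764 m/s.
Transfer speeds (vis-viva v² = GM(2/r − 1/a_t)): v₁ᵗ = 234662 m/s, v₂ᵗ = 40611.7 m/s.
(a) ΔV₁ = |v₁ᵗ − v₁| ≈ 5.495e+04 m/s = 11.59 AU/year.
(b) ΔV₂ = |v₂ − v₂ᵗ| ≈ 3.415e+04 m/s = 7.205 AU/year.
(c) ΔV_total = ΔV₁ + ΔV₂ ≈ 8.91e+04 m/s = 18.8 AU/year.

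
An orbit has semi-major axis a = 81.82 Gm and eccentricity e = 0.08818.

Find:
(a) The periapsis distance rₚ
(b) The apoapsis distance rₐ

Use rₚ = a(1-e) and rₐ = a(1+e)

Convert to SI: a = 81.82 Gm = 8.182e+10 m.
(a) rₚ = a(1 − e) = 8.182e+10 · (1 − 0.08818) = 8.182e+10 · 0.91182 ≈ 7.461e+10 m = 74.61 Gm.
(b) rₐ = a(1 + e) = 8.182e+10 · (1 + 0.08818) = 8.182e+10 · 1.08818 ≈ 8.903e+10 m = 89.03 Gm.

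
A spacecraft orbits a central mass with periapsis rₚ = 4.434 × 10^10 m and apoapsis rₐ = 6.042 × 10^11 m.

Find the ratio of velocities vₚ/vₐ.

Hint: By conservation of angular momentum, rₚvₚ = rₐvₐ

Conservation of angular momentum gives rₚvₚ = rₐvₐ, so vₚ/vₐ = rₐ/rₚ.
vₚ/vₐ = 6.042e+11 / 4.434e+10 ≈ 13.63.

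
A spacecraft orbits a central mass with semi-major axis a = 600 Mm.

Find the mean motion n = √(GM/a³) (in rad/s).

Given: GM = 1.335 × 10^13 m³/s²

Convert to SI: a = 600 Mm = 6e+08 m.
n = √(GM / a³).
n = √(1.335e+13 / (6e+08)³) rad/s ≈ 2.486e-07 rad/s.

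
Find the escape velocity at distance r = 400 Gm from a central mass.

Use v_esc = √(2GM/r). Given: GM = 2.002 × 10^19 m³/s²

Convert to SI: r = 400 Gm = 4e+11 m.
Escape velocity comes from setting total energy to zero: ½v² − GM/r = 0 ⇒ v_esc = √(2GM / r).
v_esc = √(2 · 2.002e+19 / 4e+11) m/s ≈ 1e+04 m/s = 10 km/s.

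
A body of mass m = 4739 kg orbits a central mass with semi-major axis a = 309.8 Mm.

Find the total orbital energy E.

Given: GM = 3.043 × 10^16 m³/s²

Convert to SI: a = 309.8 Mm = 3.098e+08 m.
E = −GMm / (2a).
E = −3.043e+16 · 4739 / (2 · 3.098e+08) J ≈ -2.327e+11 J = -232.7 GJ.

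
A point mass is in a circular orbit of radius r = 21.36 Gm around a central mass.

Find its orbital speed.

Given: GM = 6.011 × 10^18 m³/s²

Convert to SI: r = 21.36 Gm = 2.136e+10 m.
For a circular orbit, gravity supplies the centripetal force, so v = √(GM / r).
v = √(6.011e+18 / 2.136e+10) m/s ≈ 1.678e+04 m/s = 16.78 km/s.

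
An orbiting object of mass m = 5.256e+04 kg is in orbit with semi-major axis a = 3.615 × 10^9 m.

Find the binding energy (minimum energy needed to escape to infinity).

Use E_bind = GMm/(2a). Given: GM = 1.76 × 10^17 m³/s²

Total orbital energy is E = −GMm/(2a); binding energy is E_bind = −E = GMm/(2a).
E_bind = 1.76e+17 · 5.256e+04 / (2 · 3.615e+09) J ≈ 1.279e+12 J = 1.279 TJ.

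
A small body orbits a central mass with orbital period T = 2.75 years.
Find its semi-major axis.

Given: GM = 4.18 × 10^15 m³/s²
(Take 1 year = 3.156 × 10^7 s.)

Convert to SI: T = 2.75 years = 8.679e+07 s.
Invert Kepler's third law: a = (GM · T² / (4π²))^(1/3).
Substituting T = 8.679e+07 s and GM = 4.18e+15 m³/s²:
a = (4.18e+15 · (8.679e+07)² / (4π²))^(1/3) m
a ≈ 9.274e+09 m = 9.274 Gm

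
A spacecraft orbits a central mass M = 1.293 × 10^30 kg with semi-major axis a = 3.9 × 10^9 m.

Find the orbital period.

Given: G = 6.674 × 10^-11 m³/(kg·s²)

GM = G · M = 6.674e-11 · 1.293e+30 = 8.62948e+19 m³/s².
Kepler's third law: T = 2π √(a³ / GM).
Substituting a = 3.9e+09 m and GM = 8.62948e+19 m³/s²:
T = 2π √((3.9e+09)³ / 8.62948e+19) s
T ≈ 1.647e+05 s = 1.907 days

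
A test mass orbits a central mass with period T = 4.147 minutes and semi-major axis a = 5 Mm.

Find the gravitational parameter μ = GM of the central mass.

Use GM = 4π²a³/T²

Convert to SI: T = 4.147 minutes = 248.82 s; a = 5 Mm = 5e+06 m.
GM = 4π² · a³ / T².
GM = 4π² · (5e+06)³ / (248.82)² m³/s² ≈ 7.971e+16 m³/s² = 7.971 × 10^16 m³/s².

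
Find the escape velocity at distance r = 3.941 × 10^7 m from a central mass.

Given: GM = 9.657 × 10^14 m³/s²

Escape velocity comes from setting total energy to zero: ½v² − GM/r = 0 ⇒ v_esc = √(2GM / r).
v_esc = √(2 · 9.657e+14 / 3.941e+07) m/s ≈ 7001 m/s = 7.001 km/s.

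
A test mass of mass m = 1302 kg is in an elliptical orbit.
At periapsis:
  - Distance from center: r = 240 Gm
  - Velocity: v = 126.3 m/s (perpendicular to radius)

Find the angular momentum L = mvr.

Convert to SI: r = 240 Gm = 2.4e+11 m.
Since v is perpendicular to r, L = m · v · r.
L = 1302 · 126.3 · 2.4e+11 kg·m²/s ≈ 3.947e+16 kg·m²/s.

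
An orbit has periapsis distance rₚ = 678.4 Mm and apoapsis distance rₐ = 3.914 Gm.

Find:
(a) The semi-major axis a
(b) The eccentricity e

Convert to SI: rₚ = 678.4 Mm = 6.784e+08 m; rₐ = 3.914 Gm = 3.914e+09 m.
(a) a = (rₚ + rₐ) / 2 = (6.784e+08 + 3.914e+09) / 2 ≈ 2.296e+09 m = 2.296 Gm.
(b) e = (rₐ − rₚ) / (rₐ + rₚ) = (3.914e+09 − 6.784e+08) / (3.914e+09 + 6.784e+08) ≈ 0.7046.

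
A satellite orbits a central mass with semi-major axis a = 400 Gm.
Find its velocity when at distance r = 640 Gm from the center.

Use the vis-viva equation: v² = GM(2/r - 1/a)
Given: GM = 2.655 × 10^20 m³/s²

Convert to SI: a = 400 Gm = 4e+11 m; r = 640 Gm = 6.4e+11 m.
Vis-viva: v = √(GM · (2/r − 1/a)).
2/r − 1/a = 2/6.4e+11 − 1/4e+11 = 6.25e-13 m⁻¹.
v = √(2.655e+20 · 6.25e-13) m/s ≈ 1.288e+04 m/s = 12.88 km/s.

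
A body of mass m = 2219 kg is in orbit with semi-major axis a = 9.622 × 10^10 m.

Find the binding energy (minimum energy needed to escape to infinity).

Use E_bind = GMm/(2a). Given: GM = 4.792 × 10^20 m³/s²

Total orbital energy is E = −GMm/(2a); binding energy is E_bind = −E = GMm/(2a).
E_bind = 4.792e+20 · 2219 / (2 · 9.622e+10) J ≈ 5.526e+12 J = 5.526 TJ.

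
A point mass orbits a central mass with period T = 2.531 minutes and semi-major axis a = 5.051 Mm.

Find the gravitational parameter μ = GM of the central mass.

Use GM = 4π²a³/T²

Convert to SI: T = 2.531 minutes = 151.86 s; a = 5.051 Mm = 5.051e+06 m.
GM = 4π² · a³ / T².
GM = 4π² · (5.051e+06)³ / (151.86)² m³/s² ≈ 2.206e+17 m³/s² = 2.206 × 10^17 m³/s².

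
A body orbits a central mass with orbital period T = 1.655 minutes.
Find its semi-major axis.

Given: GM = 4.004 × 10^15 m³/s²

Convert to SI: T = 1.655 minutes = 99.3 s.
Invert Kepler's third law: a = (GM · T² / (4π²))^(1/3).
Substituting T = 99.3 s and GM = 4.004e+15 m³/s²:
a = (4.004e+15 · (99.3)² / (4π²))^(1/3) m
a ≈ 1e+06 m = 1 Mm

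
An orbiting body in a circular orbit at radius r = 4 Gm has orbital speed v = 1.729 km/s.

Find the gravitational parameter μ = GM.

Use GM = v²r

Convert to SI: r = 4 Gm = 4e+09 m; v = 1.729 km/s = 1729 m/s.
For a circular orbit v² = GM/r, so GM = v² · r.
GM = (1729)² · 4e+09 m³/s² ≈ 1.196e+16 m³/s² = 1.196 × 10^16 m³/s².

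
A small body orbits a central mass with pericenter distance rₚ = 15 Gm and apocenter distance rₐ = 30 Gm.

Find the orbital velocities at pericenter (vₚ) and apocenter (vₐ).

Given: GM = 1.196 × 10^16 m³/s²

Convert to SI: rₚ = 15 Gm = 1.5e+10 m; rₐ = 30 Gm = 3e+10 m.
Use the vis-viva equation v² = GM(2/r − 1/a) with a = (rₚ + rₐ)/2 = (1.5e+10 + 3e+10)/2 = 2.25e+10 m.
vₚ = √(GM · (2/rₚ − 1/a)) = √(1.196e+16 · (2/1.5e+10 − 1/2.25e+10)) m/s ≈ 1031 m/s = 1.031 km/s.
vₐ = √(GM · (2/rₐ − 1/a)) = √(1.196e+16 · (2/3e+10 − 1/2.25e+10)) m/s ≈ 515.5 m/s = 515.5 m/s.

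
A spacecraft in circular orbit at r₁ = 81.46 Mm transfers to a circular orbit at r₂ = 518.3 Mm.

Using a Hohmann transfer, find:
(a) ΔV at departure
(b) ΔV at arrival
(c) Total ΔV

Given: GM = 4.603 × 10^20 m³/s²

Convert to SI: r₁ = 81.46 Mm = 8.146e+07 m; r₂ = 518.3 Mm = 5.183e+08 m.
Transfer semi-major axis: a_t = (r₁ + r₂)/2 = (8.146e+07 + 5.183e+08)/2 = 2.9988e+08 m.
Circular speeds: v₁ = √(GM/r₁) = 2.3771e+06 m/s, v₂ = √(GM/r₂) = 942388 m/s.
Transfer speeds (vis-viva v² = GM(2/r − 1/a_t)): v₁ᵗ = 3.12511e+06 m/s, v₂ᵗ = 491166 m/s.
(a) ΔV₁ = |v₁ᵗ − v₁| ≈ 7.48e+05 m/s = 748 km/s.
(b) ΔV₂ = |v₂ − v₂ᵗ| ≈ 4.512e+05 m/s = 451.2 km/s.
(c) ΔV_total = ΔV₁ + ΔV₂ ≈ 1.199e+06 m/s = 1199 km/s.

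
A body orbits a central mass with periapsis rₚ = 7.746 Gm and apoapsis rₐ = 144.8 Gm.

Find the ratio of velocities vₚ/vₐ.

Convert to SI: rₚ = 7.746 Gm = 7.746e+09 m; rₐ = 144.8 Gm = 1.448e+11 m.
Conservation of angular momentum gives rₚvₚ = rₐvₐ, so vₚ/vₐ = rₐ/rₚ.
vₚ/vₐ = 1.448e+11 / 7.746e+09 ≈ 18.69.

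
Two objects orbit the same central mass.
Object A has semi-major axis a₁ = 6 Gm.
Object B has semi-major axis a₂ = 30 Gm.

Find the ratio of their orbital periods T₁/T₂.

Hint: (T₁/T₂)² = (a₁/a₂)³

Convert to SI: a₁ = 6 Gm = 6e+09 m; a₂ = 30 Gm = 3e+10 m.
From Kepler's third law, (T₁/T₂)² = (a₁/a₂)³, so T₁/T₂ = (a₁/a₂)^(3/2).
a₁/a₂ = 6e+09 / 3e+10 = 0.2.
T₁/T₂ = (0.2)^(3/2) ≈ 0.08944.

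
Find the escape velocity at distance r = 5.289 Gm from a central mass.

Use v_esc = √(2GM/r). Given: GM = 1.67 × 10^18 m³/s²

Convert to SI: r = 5.289 Gm = 5.289e+09 m.
Escape velocity comes from setting total energy to zero: ½v² − GM/r = 0 ⇒ v_esc = √(2GM / r).
v_esc = √(2 · 1.67e+18 / 5.289e+09) m/s ≈ 2.513e+04 m/s = 25.13 km/s.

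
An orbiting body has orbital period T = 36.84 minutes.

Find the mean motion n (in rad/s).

Convert to SI: T = 36.84 minutes = 2210.4 s.
n = 2π / T.
n = 2π / 2210.4 s ≈ 0.002843 rad/s.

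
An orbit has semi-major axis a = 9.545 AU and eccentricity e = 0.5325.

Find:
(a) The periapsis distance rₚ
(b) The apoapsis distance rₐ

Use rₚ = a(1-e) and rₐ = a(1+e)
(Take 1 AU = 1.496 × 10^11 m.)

Convert to SI: a = 9.545 AU = 1.42793e+12 m.
(a) rₚ = a(1 − e) = 1.42793e+12 · (1 − 0.5325) = 1.42793e+12 · 0.4675 ≈ 6.676e+11 m = 4.462 AU.
(b) rₐ = a(1 + e) = 1.42793e+12 · (1 + 0.5325) = 1.42793e+12 · 1.5325 ≈ 2.188e+12 m = 14.63 AU.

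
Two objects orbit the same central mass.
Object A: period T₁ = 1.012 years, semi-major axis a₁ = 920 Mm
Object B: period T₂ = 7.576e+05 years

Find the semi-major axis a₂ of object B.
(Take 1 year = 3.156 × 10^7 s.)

Convert to SI: T₁ = 1.012 years = 3.19387e+07 s; a₁ = 920 Mm = 9.2e+08 m; T₂ = 7.576e+05 years = 2.39099e+13 s.
Kepler's third law: (T₁/T₂)² = (a₁/a₂)³ ⇒ a₂ = a₁ · (T₂/T₁)^(2/3).
T₂/T₁ = 2.39099e+13 / 3.19387e+07 = 748617.
a₂ = 9.2e+08 · (748617)^(2/3) m ≈ 7.585e+12 m = 7.585 Tm.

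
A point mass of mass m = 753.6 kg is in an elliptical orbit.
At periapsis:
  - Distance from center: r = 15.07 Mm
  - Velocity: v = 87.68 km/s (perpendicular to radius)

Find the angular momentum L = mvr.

Convert to SI: r = 15.07 Mm = 1.507e+07 m; v = 87.68 km/s = 87680 m/s.
Since v is perpendicular to r, L = m · v · r.
L = 753.6 · 87680 · 1.507e+07 kg·m²/s ≈ 9.958e+14 kg·m²/s.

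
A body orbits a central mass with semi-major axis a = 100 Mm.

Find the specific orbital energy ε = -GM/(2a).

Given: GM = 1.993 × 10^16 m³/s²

Convert to SI: a = 100 Mm = 1e+08 m.
ε = −GM / (2a).
ε = −1.993e+16 / (2 · 1e+08) J/kg ≈ -9.965e+07 J/kg = -99.65 MJ/kg.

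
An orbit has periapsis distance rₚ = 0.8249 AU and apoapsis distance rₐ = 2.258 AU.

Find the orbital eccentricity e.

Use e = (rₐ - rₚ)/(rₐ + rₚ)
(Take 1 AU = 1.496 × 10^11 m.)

Convert to SI: rₚ = 0.8249 AU = 1.23405e+11 m; rₐ = 2.258 AU = 3.37797e+11 m.
e = (rₐ − rₚ) / (rₐ + rₚ).
e = (3.37797e+11 − 1.23405e+11) / (3.37797e+11 + 1.23405e+11) = 2.14392e+11 / 4.61202e+11 ≈ 0.4649.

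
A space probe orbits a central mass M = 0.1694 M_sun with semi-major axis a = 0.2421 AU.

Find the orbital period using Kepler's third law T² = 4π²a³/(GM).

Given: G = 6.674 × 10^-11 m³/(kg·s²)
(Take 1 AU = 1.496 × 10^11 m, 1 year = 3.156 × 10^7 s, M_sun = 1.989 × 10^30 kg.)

Convert to SI: a = 0.2421 AU = 3.62182e+10 m; M = 0.1694 M_sun = 3.36937e+29 kg.
GM = G · M = 6.674e-11 · 3.36937e+29 = 2.24871e+19 m³/s².
Kepler's third law: T = 2π √(a³ / GM).
Substituting a = 3.62182e+10 m and GM = 2.24871e+19 m³/s²:
T = 2π √((3.62182e+10)³ / 2.24871e+19) s
T ≈ 9.133e+06 s = 0.2894 years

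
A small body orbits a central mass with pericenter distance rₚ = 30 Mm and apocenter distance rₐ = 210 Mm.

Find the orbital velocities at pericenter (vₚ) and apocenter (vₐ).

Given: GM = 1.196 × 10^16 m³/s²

Convert to SI: rₚ = 30 Mm = 3e+07 m; rₐ = 210 Mm = 2.1e+08 m.
Use the vis-viva equation v² = GM(2/r − 1/a) with a = (rₚ + rₐ)/2 = (3e+07 + 2.1e+08)/2 = 1.2e+08 m.
vₚ = √(GM · (2/rₚ − 1/a)) = √(1.196e+16 · (2/3e+07 − 1/1.2e+08)) m/s ≈ 2.641e+04 m/s = 26.41 km/s.
vₐ = √(GM · (2/rₐ − 1/a)) = √(1.196e+16 · (2/2.1e+08 − 1/1.2e+08)) m/s ≈ 3773 m/s = 3.773 km/s.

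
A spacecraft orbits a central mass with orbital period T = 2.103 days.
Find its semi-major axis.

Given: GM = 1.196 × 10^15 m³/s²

Convert to SI: T = 2.103 days = 181699 s.
Invert Kepler's third law: a = (GM · T² / (4π²))^(1/3).
Substituting T = 181699 s and GM = 1.196e+15 m³/s²:
a = (1.196e+15 · (181699)² / (4π²))^(1/3) m
a ≈ 1e+08 m = 100 Mm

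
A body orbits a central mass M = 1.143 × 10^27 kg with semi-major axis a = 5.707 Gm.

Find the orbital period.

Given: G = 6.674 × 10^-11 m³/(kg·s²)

Convert to SI: a = 5.707 Gm = 5.707e+09 m.
GM = G · M = 6.674e-11 · 1.143e+27 = 7.62838e+16 m³/s².
Kepler's third law: T = 2π √(a³ / GM).
Substituting a = 5.707e+09 m and GM = 7.62838e+16 m³/s²:
T = 2π √((5.707e+09)³ / 7.62838e+16) s
T ≈ 9.808e+06 s = 113.5 days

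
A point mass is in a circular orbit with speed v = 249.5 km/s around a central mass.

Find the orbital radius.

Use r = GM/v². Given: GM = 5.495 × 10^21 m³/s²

Convert to SI: v = 249.5 km/s = 249500 m/s.
For a circular orbit, v² = GM / r, so r = GM / v².
r = 5.495e+21 / (249500)² m ≈ 8.827e+10 m = 88.27 Gm.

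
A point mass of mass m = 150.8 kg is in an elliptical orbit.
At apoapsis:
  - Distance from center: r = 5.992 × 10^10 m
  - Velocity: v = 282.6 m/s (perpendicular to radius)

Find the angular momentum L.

Since v is perpendicular to r, L = m · v · r.
L = 150.8 · 282.6 · 5.992e+10 kg·m²/s ≈ 2.554e+15 kg·m²/s.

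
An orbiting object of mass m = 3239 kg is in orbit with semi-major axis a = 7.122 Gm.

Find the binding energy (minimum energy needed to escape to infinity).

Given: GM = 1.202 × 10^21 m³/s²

Convert to SI: a = 7.122 Gm = 7.122e+09 m.
Total orbital energy is E = −GMm/(2a); binding energy is E_bind = −E = GMm/(2a).
E_bind = 1.202e+21 · 3239 / (2 · 7.122e+09) J ≈ 2.733e+14 J = 273.3 TJ.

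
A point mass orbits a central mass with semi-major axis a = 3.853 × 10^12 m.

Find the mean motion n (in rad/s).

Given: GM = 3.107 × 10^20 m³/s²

n = √(GM / a³).
n = √(3.107e+20 / (3.853e+12)³) rad/s ≈ 2.331e-09 rad/s.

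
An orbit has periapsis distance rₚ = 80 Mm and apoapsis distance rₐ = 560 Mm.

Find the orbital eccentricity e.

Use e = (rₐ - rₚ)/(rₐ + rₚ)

Convert to SI: rₚ = 80 Mm = 8e+07 m; rₐ = 560 Mm = 5.6e+08 m.
e = (rₐ − rₚ) / (rₐ + rₚ).
e = (5.6e+08 − 8e+07) / (5.6e+08 + 8e+07) = 4.8e+08 / 6.4e+08 ≈ 0.75.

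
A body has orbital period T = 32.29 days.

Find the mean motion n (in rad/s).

Convert to SI: T = 32.29 days = 2.78986e+06 s.
n = 2π / T.
n = 2π / 2.78986e+06 s ≈ 2.252e-06 rad/s.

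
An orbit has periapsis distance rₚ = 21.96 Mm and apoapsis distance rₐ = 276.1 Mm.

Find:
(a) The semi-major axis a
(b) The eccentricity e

Convert to SI: rₚ = 21.96 Mm = 2.196e+07 m; rₐ = 276.1 Mm = 2.761e+08 m.
(a) a = (rₚ + rₐ) / 2 = (2.196e+07 + 2.761e+08) / 2 ≈ 1.49e+08 m = 149 Mm.
(b) e = (rₐ − rₚ) / (rₐ + rₚ) = (2.761e+08 − 2.196e+07) / (2.761e+08 + 2.196e+07) ≈ 0.8526.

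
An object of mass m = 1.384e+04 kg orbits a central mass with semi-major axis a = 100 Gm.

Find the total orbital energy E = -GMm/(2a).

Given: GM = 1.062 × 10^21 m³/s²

Convert to SI: a = 100 Gm = 1e+11 m.
E = −GMm / (2a).
E = −1.062e+21 · 1.384e+04 / (2 · 1e+11) J ≈ -7.349e+13 J = -73.49 TJ.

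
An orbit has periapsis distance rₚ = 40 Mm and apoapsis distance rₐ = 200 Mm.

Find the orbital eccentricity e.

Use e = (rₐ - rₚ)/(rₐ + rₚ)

Convert to SI: rₚ = 40 Mm = 4e+07 m; rₐ = 200 Mm = 2e+08 m.
e = (rₐ − rₚ) / (rₐ + rₚ).
e = (2e+08 − 4e+07) / (2e+08 + 4e+07) = 1.6e+08 / 2.4e+08 ≈ 0.6667.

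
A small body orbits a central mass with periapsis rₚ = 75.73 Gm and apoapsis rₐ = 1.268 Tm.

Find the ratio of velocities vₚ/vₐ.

Convert to SI: rₚ = 75.73 Gm = 7.573e+10 m; rₐ = 1.268 Tm = 1.268e+12 m.
Conservation of angular momentum gives rₚvₚ = rₐvₐ, so vₚ/vₐ = rₐ/rₚ.
vₚ/vₐ = 1.268e+12 / 7.573e+10 ≈ 16.74.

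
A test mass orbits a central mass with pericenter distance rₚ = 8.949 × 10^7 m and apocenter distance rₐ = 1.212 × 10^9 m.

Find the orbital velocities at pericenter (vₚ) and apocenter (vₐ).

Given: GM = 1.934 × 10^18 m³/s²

Use the vis-viva equation v² = GM(2/r − 1/a) with a = (rₚ + rₐ)/2 = (8.949e+07 + 1.212e+09)/2 = 6.50745e+08 m.
vₚ = √(GM · (2/rₚ − 1/a)) = √(1.934e+18 · (2/8.949e+07 − 1/6.50745e+08)) m/s ≈ 2.006e+05 m/s = 200.6 km/s.
vₐ = √(GM · (2/rₐ − 1/a)) = √(1.934e+18 · (2/1.212e+09 − 1/6.50745e+08)) m/s ≈ 1.481e+04 m/s = 14.81 km/s.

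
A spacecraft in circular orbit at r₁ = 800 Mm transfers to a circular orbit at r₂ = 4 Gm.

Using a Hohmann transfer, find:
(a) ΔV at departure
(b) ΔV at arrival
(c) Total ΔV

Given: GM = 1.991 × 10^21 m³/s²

Convert to SI: r₁ = 800 Mm = 8e+08 m; r₂ = 4 Gm = 4e+09 m.
Transfer semi-major axis: a_t = (r₁ + r₂)/2 = (8e+08 + 4e+09)/2 = 2.4e+09 m.
Circular speeds: v₁ = √(GM/r₁) = 1.57758e+06 m/s, v₂ = √(GM/r₂) = 705514 m/s.
Transfer speeds (vis-viva v² = GM(2/r − 1/a_t)): v₁ᵗ = 2.03664e+06 m/s, v₂ᵗ = 407329 m/s.
(a) ΔV₁ = |v₁ᵗ − v₁| ≈ 4.591e+05 m/s = 459.1 km/s.
(b) ΔV₂ = |v₂ − v₂ᵗ| ≈ 2.982e+05 m/s = 298.2 km/s.
(c) ΔV_total = ΔV₁ + ΔV₂ ≈ 7.573e+05 m/s = 757.3 km/s.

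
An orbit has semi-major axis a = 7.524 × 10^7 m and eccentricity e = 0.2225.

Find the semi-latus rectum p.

p = a (1 − e²).
p = 7.524e+07 · (1 − (0.2225)²) = 7.524e+07 · 0.950494 ≈ 7.152e+07 m = 7.152 × 10^7 m.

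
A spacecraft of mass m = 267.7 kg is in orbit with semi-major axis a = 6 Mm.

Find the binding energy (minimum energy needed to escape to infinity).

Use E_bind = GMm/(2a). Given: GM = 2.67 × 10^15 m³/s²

Convert to SI: a = 6 Mm = 6e+06 m.
Total orbital energy is E = −GMm/(2a); binding energy is E_bind = −E = GMm/(2a).
E_bind = 2.67e+15 · 267.7 / (2 · 6e+06) J ≈ 5.956e+10 J = 59.56 GJ.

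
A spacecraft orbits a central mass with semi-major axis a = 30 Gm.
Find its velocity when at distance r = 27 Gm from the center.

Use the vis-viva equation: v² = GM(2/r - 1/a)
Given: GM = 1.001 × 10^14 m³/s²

Convert to SI: a = 30 Gm = 3e+10 m; r = 27 Gm = 2.7e+10 m.
Vis-viva: v = √(GM · (2/r − 1/a)).
2/r − 1/a = 2/2.7e+10 − 1/3e+10 = 4.07407e-11 m⁻¹.
v = √(1.001e+14 · 4.07407e-11) m/s ≈ 63.86 m/s = 63.86 m/s.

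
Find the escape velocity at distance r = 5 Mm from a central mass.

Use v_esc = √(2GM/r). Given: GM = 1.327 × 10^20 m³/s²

Convert to SI: r = 5 Mm = 5e+06 m.
Escape velocity comes from setting total energy to zero: ½v² − GM/r = 0 ⇒ v_esc = √(2GM / r).
v_esc = √(2 · 1.327e+20 / 5e+06) m/s ≈ 7.286e+06 m/s = 7286 km/s.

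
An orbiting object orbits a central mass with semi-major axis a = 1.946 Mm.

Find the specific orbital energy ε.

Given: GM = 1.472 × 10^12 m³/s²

Convert to SI: a = 1.946 Mm = 1.946e+06 m.
ε = −GM / (2a).
ε = −1.472e+12 / (2 · 1.946e+06) J/kg ≈ -3.782e+05 J/kg = -378.2 kJ/kg.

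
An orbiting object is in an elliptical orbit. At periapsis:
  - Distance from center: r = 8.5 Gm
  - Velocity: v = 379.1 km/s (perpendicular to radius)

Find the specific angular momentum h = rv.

Convert to SI: r = 8.5 Gm = 8.5e+09 m; v = 379.1 km/s = 379100 m/s.
With v perpendicular to r, h = r · v.
h = 8.5e+09 · 379100 m²/s ≈ 3.222e+15 m²/s.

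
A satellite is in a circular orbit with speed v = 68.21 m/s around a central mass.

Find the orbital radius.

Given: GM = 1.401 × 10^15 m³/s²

For a circular orbit, v² = GM / r, so r = GM / v².
r = 1.401e+15 / (68.21)² m ≈ 3.011e+11 m = 3.011 × 10^11 m.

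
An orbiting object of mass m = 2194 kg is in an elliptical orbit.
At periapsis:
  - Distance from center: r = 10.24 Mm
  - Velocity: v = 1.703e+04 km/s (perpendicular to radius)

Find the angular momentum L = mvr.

Convert to SI: r = 10.24 Mm = 1.024e+07 m; v = 1.703e+04 km/s = 1.703e+07 m/s.
Since v is perpendicular to r, L = m · v · r.
L = 2194 · 1.703e+07 · 1.024e+07 kg·m²/s ≈ 3.826e+17 kg·m²/s.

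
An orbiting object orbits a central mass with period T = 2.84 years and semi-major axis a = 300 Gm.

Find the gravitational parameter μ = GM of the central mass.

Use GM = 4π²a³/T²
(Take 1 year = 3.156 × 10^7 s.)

Convert to SI: T = 2.84 years = 8.96304e+07 s; a = 300 Gm = 3e+11 m.
GM = 4π² · a³ / T².
GM = 4π² · (3e+11)³ / (8.96304e+07)² m³/s² ≈ 1.327e+20 m³/s² = 1.327 × 10^20 m³/s².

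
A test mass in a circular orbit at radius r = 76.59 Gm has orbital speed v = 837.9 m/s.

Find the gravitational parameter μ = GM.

Convert to SI: r = 76.59 Gm = 7.659e+10 m.
For a circular orbit v² = GM/r, so GM = v² · r.
GM = (837.9)² · 7.659e+10 m³/s² ≈ 5.377e+16 m³/s² = 5.377 × 10^16 m³/s².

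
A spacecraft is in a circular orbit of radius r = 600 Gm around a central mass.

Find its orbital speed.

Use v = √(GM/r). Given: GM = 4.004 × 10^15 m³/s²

Convert to SI: r = 600 Gm = 6e+11 m.
For a circular orbit, gravity supplies the centripetal force, so v = √(GM / r).
v = √(4.004e+15 / 6e+11) m/s ≈ 81.69 m/s = 81.69 m/s.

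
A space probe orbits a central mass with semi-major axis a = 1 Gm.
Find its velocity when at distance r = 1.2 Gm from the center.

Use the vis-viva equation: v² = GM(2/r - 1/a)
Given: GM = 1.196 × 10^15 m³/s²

Convert to SI: a = 1 Gm = 1e+09 m; r = 1.2 Gm = 1.2e+09 m.
Vis-viva: v = √(GM · (2/r − 1/a)).
2/r − 1/a = 2/1.2e+09 − 1/1e+09 = 6.66667e-10 m⁻¹.
v = √(1.196e+15 · 6.66667e-10) m/s ≈ 892.9 m/s = 892.9 m/s.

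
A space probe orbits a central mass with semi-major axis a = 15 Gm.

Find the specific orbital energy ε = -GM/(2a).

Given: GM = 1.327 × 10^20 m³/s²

Convert to SI: a = 15 Gm = 1.5e+10 m.
ε = −GM / (2a).
ε = −1.327e+20 / (2 · 1.5e+10) J/kg ≈ -4.423e+09 J/kg = -4.423 GJ/kg.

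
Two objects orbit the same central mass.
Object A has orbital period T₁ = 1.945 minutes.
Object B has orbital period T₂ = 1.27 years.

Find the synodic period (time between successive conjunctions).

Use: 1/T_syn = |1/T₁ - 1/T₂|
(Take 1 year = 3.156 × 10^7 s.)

Convert to SI: T₁ = 1.945 minutes = 116.7 s; T₂ = 1.27 years = 4.00812e+07 s.
T_syn = |T₁ · T₂ / (T₁ − T₂)|.
T_syn = |116.7 · 4.00812e+07 / (116.7 − 4.00812e+07)| s ≈ 116.7 s = 1.945 minutes.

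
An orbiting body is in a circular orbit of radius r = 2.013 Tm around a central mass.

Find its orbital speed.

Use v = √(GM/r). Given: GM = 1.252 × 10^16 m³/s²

Convert to SI: r = 2.013 Tm = 2.013e+12 m.
For a circular orbit, gravity supplies the centripetal force, so v = √(GM / r).
v = √(1.252e+16 / 2.013e+12) m/s ≈ 78.86 m/s = 78.86 m/s.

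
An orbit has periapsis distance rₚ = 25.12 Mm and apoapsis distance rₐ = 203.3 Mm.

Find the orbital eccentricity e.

Convert to SI: rₚ = 25.12 Mm = 2.512e+07 m; rₐ = 203.3 Mm = 2.033e+08 m.
e = (rₐ − rₚ) / (rₐ + rₚ).
e = (2.033e+08 − 2.512e+07) / (2.033e+08 + 2.512e+07) = 1.7818e+08 / 2.2842e+08 ≈ 0.7801.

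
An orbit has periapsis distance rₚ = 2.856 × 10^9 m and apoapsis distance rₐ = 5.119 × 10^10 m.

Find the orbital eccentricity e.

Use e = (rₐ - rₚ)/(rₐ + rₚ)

e = (rₐ − rₚ) / (rₐ + rₚ).
e = (5.119e+10 − 2.856e+09) / (5.119e+10 + 2.856e+09) = 4.8334e+10 / 5.4046e+10 ≈ 0.8943.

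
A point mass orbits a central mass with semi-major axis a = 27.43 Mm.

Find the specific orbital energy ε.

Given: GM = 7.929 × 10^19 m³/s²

Convert to SI: a = 27.43 Mm = 2.743e+07 m.
ε = −GM / (2a).
ε = −7.929e+19 / (2 · 2.743e+07) J/kg ≈ -1.445e+12 J/kg = -1445 GJ/kg.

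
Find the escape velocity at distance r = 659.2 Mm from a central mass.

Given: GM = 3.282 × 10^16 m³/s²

Convert to SI: r = 659.2 Mm = 6.592e+08 m.
Escape velocity comes from setting total energy to zero: ½v² − GM/r = 0 ⇒ v_esc = √(2GM / r).
v_esc = √(2 · 3.282e+16 / 6.592e+08) m/s ≈ 9979 m/s = 9.979 km/s.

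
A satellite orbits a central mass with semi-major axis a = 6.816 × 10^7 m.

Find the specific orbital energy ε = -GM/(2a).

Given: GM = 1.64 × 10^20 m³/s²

ε = −GM / (2a).
ε = −1.64e+20 / (2 · 6.816e+07) J/kg ≈ -1.203e+12 J/kg = -1203 GJ/kg.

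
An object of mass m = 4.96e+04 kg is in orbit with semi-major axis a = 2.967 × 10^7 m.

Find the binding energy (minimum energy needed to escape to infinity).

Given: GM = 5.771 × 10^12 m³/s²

Total orbital energy is E = −GMm/(2a); binding energy is E_bind = −E = GMm/(2a).
E_bind = 5.771e+12 · 4.96e+04 / (2 · 2.967e+07) J ≈ 4.824e+09 J = 4.824 GJ.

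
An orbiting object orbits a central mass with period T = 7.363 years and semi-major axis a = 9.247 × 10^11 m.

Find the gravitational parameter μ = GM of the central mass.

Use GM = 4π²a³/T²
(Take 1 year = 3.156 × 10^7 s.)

Convert to SI: T = 7.363 years = 2.32376e+08 s.
GM = 4π² · a³ / T².
GM = 4π² · (9.247e+11)³ / (2.32376e+08)² m³/s² ≈ 5.781e+20 m³/s² = 5.781 × 10^20 m³/s².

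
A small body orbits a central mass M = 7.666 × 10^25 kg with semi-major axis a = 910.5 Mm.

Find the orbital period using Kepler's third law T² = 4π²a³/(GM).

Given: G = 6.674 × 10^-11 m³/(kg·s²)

Convert to SI: a = 910.5 Mm = 9.105e+08 m.
GM = G · M = 6.674e-11 · 7.666e+25 = 5.11629e+15 m³/s².
Kepler's third law: T = 2π √(a³ / GM).
Substituting a = 9.105e+08 m and GM = 5.11629e+15 m³/s²:
T = 2π √((9.105e+08)³ / 5.11629e+15) s
T ≈ 2.413e+06 s = 27.93 days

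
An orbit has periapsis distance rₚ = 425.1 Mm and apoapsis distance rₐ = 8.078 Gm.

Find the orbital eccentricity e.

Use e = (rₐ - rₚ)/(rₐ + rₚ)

Convert to SI: rₚ = 425.1 Mm = 4.251e+08 m; rₐ = 8.078 Gm = 8.078e+09 m.
e = (rₐ − rₚ) / (rₐ + rₚ).
e = (8.078e+09 − 4.251e+08) / (8.078e+09 + 4.251e+08) = 7.6529e+09 / 8.5031e+09 ≈ 0.9.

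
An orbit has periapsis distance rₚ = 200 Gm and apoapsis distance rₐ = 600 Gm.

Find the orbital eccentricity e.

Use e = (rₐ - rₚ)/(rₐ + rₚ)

Convert to SI: rₚ = 200 Gm = 2e+11 m; rₐ = 600 Gm = 6e+11 m.
e = (rₐ − rₚ) / (rₐ + rₚ).
e = (6e+11 − 2e+11) / (6e+11 + 2e+11) = 4e+11 / 8e+11 ≈ 0.5.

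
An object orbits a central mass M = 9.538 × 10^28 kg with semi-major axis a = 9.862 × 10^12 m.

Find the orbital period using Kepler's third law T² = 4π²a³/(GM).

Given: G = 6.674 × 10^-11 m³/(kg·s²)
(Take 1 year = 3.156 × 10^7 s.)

GM = G · M = 6.674e-11 · 9.538e+28 = 6.36566e+18 m³/s².
Kepler's third law: T = 2π √(a³ / GM).
Substituting a = 9.862e+12 m and GM = 6.36566e+18 m³/s²:
T = 2π √((9.862e+12)³ / 6.36566e+18) s
T ≈ 7.713e+10 s = 2444 years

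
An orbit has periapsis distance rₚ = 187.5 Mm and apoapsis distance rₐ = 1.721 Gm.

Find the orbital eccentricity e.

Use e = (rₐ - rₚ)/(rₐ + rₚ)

Convert to SI: rₚ = 187.5 Mm = 1.875e+08 m; rₐ = 1.721 Gm = 1.721e+09 m.
e = (rₐ − rₚ) / (rₐ + rₚ).
e = (1.721e+09 − 1.875e+08) / (1.721e+09 + 1.875e+08) = 1.5335e+09 / 1.9085e+09 ≈ 0.8035.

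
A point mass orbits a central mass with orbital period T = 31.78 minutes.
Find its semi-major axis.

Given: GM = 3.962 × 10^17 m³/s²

Convert to SI: T = 31.78 minutes = 1906.8 s.
Invert Kepler's third law: a = (GM · T² / (4π²))^(1/3).
Substituting T = 1906.8 s and GM = 3.962e+17 m³/s²:
a = (3.962e+17 · (1906.8)² / (4π²))^(1/3) m
a ≈ 3.317e+07 m = 3.317 × 10^7 m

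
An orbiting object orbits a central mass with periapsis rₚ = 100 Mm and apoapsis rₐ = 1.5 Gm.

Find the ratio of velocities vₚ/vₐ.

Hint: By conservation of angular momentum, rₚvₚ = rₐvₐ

Convert to SI: rₚ = 100 Mm = 1e+08 m; rₐ = 1.5 Gm = 1.5e+09 m.
Conservation of angular momentum gives rₚvₚ = rₐvₐ, so vₚ/vₐ = rₐ/rₚ.
vₚ/vₐ = 1.5e+09 / 1e+08 ≈ 15.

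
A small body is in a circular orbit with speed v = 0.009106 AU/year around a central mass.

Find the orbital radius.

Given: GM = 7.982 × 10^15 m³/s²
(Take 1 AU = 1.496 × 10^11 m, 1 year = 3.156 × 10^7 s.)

Convert to SI: v = 0.009106 AU/year = 43.1641 m/s.
For a circular orbit, v² = GM / r, so r = GM / v².
r = 7.982e+15 / (43.1641)² m ≈ 4.284e+12 m = 28.64 AU.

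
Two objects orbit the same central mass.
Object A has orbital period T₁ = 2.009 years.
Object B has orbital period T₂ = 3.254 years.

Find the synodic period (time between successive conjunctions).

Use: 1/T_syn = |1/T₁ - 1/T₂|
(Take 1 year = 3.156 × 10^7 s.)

Convert to SI: T₁ = 2.009 years = 6.3404e+07 s; T₂ = 3.254 years = 1.02696e+08 s.
T_syn = |T₁ · T₂ / (T₁ − T₂)|.
T_syn = |6.3404e+07 · 1.02696e+08 / (6.3404e+07 − 1.02696e+08)| s ≈ 1.657e+08 s = 5.251 years.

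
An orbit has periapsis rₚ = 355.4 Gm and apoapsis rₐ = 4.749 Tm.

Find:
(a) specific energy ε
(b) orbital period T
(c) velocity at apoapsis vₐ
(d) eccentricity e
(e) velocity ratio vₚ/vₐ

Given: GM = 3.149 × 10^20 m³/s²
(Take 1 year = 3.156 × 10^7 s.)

Convert to SI: rₚ = 355.4 Gm = 3.554e+11 m; rₐ = 4.749 Tm = 4.749e+12 m.
(a) With a = (rₚ + rₐ)/2 = 2.5522e+12 m, ε = −GM/(2a) = −3.149e+20/(2 · 2.5522e+12) J/kg ≈ -6.169e+07 J/kg
(b) With a = (rₚ + rₐ)/2 = 2.5522e+12 m, T = 2π √(a³/GM) = 2π √((2.5522e+12)³/3.149e+20) s ≈ 1.444e+09 s
(c) With a = (rₚ + rₐ)/2 = 2.5522e+12 m, vₐ = √(GM (2/rₐ − 1/a)) = √(3.149e+20 · (2/4.749e+12 − 1/2.5522e+12)) m/s ≈ 3039 m/s
(d) e = (rₐ − rₚ)/(rₐ + rₚ) = (4.749e+12 − 3.554e+11)/(4.749e+12 + 3.554e+11) ≈ 0.8607
(e) Conservation of angular momentum (rₚvₚ = rₐvₐ) gives vₚ/vₐ = rₐ/rₚ = 4.749e+12/3.554e+11 ≈ 13.36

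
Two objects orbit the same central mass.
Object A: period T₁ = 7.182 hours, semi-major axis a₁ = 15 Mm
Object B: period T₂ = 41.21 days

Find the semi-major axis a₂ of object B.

Convert to SI: T₁ = 7.182 hours = 25855.2 s; a₁ = 15 Mm = 1.5e+07 m; T₂ = 41.21 days = 3.56054e+06 s.
Kepler's third law: (T₁/T₂)² = (a₁/a₂)³ ⇒ a₂ = a₁ · (T₂/T₁)^(2/3).
T₂/T₁ = 3.56054e+06 / 25855.2 = 137.711.
a₂ = 1.5e+07 · (137.711)^(2/3) m ≈ 4e+08 m = 400 Mm.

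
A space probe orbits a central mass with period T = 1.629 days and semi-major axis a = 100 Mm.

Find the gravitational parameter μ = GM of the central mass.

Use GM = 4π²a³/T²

Convert to SI: T = 1.629 days = 140746 s; a = 100 Mm = 1e+08 m.
GM = 4π² · a³ / T².
GM = 4π² · (1e+08)³ / (140746)² m³/s² ≈ 1.993e+15 m³/s² = 1.993 × 10^15 m³/s².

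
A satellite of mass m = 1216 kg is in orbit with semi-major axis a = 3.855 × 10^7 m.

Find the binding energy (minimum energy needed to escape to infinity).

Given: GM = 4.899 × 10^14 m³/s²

Total orbital energy is E = −GMm/(2a); binding energy is E_bind = −E = GMm/(2a).
E_bind = 4.899e+14 · 1216 / (2 · 3.855e+07) J ≈ 7.727e+09 J = 7.727 GJ.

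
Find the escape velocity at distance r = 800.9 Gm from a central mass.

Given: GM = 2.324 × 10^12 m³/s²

Convert to SI: r = 800.9 Gm = 8.009e+11 m.
Escape velocity comes from setting total energy to zero: ½v² − GM/r = 0 ⇒ v_esc = √(2GM / r).
v_esc = √(2 · 2.324e+12 / 8.009e+11) m/s ≈ 2.409 m/s = 2.409 m/s.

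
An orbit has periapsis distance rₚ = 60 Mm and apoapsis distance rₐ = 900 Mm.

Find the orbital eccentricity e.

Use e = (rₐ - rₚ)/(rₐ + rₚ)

Convert to SI: rₚ = 60 Mm = 6e+07 m; rₐ = 900 Mm = 9e+08 m.
e = (rₐ − rₚ) / (rₐ + rₚ).
e = (9e+08 − 6e+07) / (9e+08 + 6e+07) = 8.4e+08 / 9.6e+08 ≈ 0.875.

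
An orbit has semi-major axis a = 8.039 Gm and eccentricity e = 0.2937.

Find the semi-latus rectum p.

Convert to SI: a = 8.039 Gm = 8.039e+09 m.
p = a (1 − e²).
p = 8.039e+09 · (1 − (0.2937)²) = 8.039e+09 · 0.91374 ≈ 7.346e+09 m = 7.346 Gm.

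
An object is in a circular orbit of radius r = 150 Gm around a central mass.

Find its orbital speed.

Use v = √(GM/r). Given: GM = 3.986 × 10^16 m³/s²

Convert to SI: r = 150 Gm = 1.5e+11 m.
For a circular orbit, gravity supplies the centripetal force, so v = √(GM / r).
v = √(3.986e+16 / 1.5e+11) m/s ≈ 515.5 m/s = 515.5 m/s.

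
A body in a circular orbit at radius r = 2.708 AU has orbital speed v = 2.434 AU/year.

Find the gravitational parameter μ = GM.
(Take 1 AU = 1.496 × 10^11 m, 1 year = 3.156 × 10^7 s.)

Convert to SI: r = 2.708 AU = 4.05117e+11 m; v = 2.434 AU/year = 11537.6 m/s.
For a circular orbit v² = GM/r, so GM = v² · r.
GM = (11537.6)² · 4.05117e+11 m³/s² ≈ 5.393e+19 m³/s² = 5.393 × 10^19 m³/s².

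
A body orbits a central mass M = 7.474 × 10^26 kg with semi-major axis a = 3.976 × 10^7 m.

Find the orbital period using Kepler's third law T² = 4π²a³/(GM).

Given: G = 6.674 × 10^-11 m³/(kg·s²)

GM = G · M = 6.674e-11 · 7.474e+26 = 4.98815e+16 m³/s².
Kepler's third law: T = 2π √(a³ / GM).
Substituting a = 3.976e+07 m and GM = 4.98815e+16 m³/s²:
T = 2π √((3.976e+07)³ / 4.98815e+16) s
T ≈ 7053 s = 1.959 hours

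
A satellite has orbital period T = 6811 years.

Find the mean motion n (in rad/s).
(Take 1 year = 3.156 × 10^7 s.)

Convert to SI: T = 6811 years = 2.14955e+11 s.
n = 2π / T.
n = 2π / 2.14955e+11 s ≈ 2.923e-11 rad/s.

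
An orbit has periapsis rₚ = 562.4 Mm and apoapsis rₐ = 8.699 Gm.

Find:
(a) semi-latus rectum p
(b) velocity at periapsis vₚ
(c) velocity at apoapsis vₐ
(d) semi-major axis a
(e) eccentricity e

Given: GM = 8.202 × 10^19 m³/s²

Convert to SI: rₚ = 562.4 Mm = 5.624e+08 m; rₐ = 8.699 Gm = 8.699e+09 m.
(a) From a = (rₚ + rₐ)/2 = 4.6307e+09 m and e = (rₐ − rₚ)/(rₐ + rₚ) = 0.87855, p = a(1 − e²) = 4.6307e+09 · (1 − (0.87855)²) ≈ 1.056e+09 m
(b) With a = (rₚ + rₐ)/2 = 4.6307e+09 m, vₚ = √(GM (2/rₚ − 1/a)) = √(8.202e+19 · (2/5.624e+08 − 1/4.6307e+09)) m/s ≈ 5.234e+05 m/s
(c) With a = (rₚ + rₐ)/2 = 4.6307e+09 m, vₐ = √(GM (2/rₐ − 1/a)) = √(8.202e+19 · (2/8.699e+09 − 1/4.6307e+09)) m/s ≈ 3.384e+04 m/s
(d) a = (rₚ + rₐ)/2 = (5.624e+08 + 8.699e+09)/2 ≈ 4.631e+09 m
(e) e = (rₐ − rₚ)/(rₐ + rₚ) = (8.699e+09 − 5.624e+08)/(8.699e+09 + 5.624e+08) ≈ 0.8785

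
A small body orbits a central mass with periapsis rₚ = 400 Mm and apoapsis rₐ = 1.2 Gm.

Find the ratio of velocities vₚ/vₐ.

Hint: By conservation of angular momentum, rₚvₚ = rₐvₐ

Convert to SI: rₚ = 400 Mm = 4e+08 m; rₐ = 1.2 Gm = 1.2e+09 m.
Conservation of angular momentum gives rₚvₚ = rₐvₐ, so vₚ/vₐ = rₐ/rₚ.
vₚ/vₐ = 1.2e+09 / 4e+08 ≈ 3.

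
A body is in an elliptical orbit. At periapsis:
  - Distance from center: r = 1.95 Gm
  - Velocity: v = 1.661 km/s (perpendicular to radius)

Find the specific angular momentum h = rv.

Convert to SI: r = 1.95 Gm = 1.95e+09 m; v = 1.661 km/s = 1661 m/s.
With v perpendicular to r, h = r · v.
h = 1.95e+09 · 1661 m²/s ≈ 3.239e+12 m²/s.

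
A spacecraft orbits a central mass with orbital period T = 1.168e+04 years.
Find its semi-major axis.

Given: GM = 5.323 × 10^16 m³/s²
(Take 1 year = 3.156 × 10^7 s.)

Convert to SI: T = 1.168e+04 years = 3.68621e+11 s.
Invert Kepler's third law: a = (GM · T² / (4π²))^(1/3).
Substituting T = 3.68621e+11 s and GM = 5.323e+16 m³/s²:
a = (5.323e+16 · (3.68621e+11)² / (4π²))^(1/3) m
a ≈ 5.68e+12 m = 5.68 Tm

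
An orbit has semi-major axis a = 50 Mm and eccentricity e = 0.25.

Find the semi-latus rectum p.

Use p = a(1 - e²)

Convert to SI: a = 50 Mm = 5e+07 m.
p = a (1 − e²).
p = 5e+07 · (1 − (0.25)²) = 5e+07 · 0.9375 ≈ 4.688e+07 m = 46.88 Mm.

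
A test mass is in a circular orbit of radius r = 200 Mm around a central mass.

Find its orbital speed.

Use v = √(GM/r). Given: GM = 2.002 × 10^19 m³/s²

Convert to SI: r = 200 Mm = 2e+08 m.
For a circular orbit, gravity supplies the centripetal force, so v = √(GM / r).
v = √(2.002e+19 / 2e+08) m/s ≈ 3.164e+05 m/s = 316.4 km/s.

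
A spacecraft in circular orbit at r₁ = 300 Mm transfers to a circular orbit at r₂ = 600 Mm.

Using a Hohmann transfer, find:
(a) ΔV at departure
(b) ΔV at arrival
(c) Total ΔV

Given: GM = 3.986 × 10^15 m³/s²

Convert to SI: r₁ = 300 Mm = 3e+08 m; r₂ = 600 Mm = 6e+08 m.
Transfer semi-major axis: a_t = (r₁ + r₂)/2 = (3e+08 + 6e+08)/2 = 4.5e+08 m.
Circular speeds: v₁ = √(GM/r₁) = 3645.09 m/s, v₂ = √(GM/r₂) = 2577.47 m/s.
Transfer speeds (vis-viva v² = GM(2/r − 1/a_t)): v₁ᵗ = 4208.99 m/s, v₂ᵗ = 2104.49 m/s.
(a) ΔV₁ = |v₁ᵗ − v₁| ≈ 563.9 m/s = 563.9 m/s.
(b) ΔV₂ = |v₂ − v₂ᵗ| ≈ 473 m/s = 473 m/s.
(c) ΔV_total = ΔV₁ + ΔV₂ ≈ 1037 m/s = 1.037 km/s.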